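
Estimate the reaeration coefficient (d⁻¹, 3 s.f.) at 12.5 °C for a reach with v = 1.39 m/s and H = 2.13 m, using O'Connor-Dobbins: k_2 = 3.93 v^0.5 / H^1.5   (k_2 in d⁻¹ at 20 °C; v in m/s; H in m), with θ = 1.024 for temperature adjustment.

k_2 ≈ 1.25 d⁻¹

k_2(20) = 3.93 × 1.39^0.5 / 2.13^1.5 = 3.93 × 1.179 / 3.109 = 1.490 d⁻¹.
k_2(12.5) = 1.490 × 1.024^(12.5−20) = 1.490 × 0.8370 = 1.248 d⁻¹.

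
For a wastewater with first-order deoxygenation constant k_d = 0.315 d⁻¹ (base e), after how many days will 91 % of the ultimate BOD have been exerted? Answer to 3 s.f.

y/L₀ = 1 − e^(−k_d t) = 0.91 ⇒ e^(−k_d t) = 0.0900
t = −ln(0.0900) / 0.315 = 2.408 / 0.315 = 7.644 d.

t ≈ 7.64 d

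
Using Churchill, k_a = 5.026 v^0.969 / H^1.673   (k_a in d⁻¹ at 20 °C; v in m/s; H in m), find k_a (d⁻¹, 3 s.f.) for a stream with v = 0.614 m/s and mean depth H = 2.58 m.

k_a = 5.026 × 0.614^0.969 / 2.58^1.673 = 5.026 × 0.6234 / 4.882 = 0.6417 d⁻¹.

k_a ≈ 0.642 d⁻¹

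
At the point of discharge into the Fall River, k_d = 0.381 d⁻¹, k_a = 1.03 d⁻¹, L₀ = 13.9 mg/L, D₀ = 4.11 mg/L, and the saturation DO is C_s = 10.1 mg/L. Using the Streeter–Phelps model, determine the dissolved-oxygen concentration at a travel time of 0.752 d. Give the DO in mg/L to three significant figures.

DO ≈ 5.84 mg/L

k_d L₀/(k_a−k_d) = 0.381×13.9/(1.03−0.381) = 5.296/0.6490 = 8.160 mg/L.
e^(−k_d t) = e^(−0.381×0.7520) = 0.7509; e^(−k_a t) = e^(−1.03×0.7520) = 0.4609.
D = 8.160 × (0.7509 − 0.4609) + 4.11 × 0.4609 = 2.366 + 1.894 = 4.261 mg/L.
DO = C_s − D = 10.1 − 4.261 = 5.839 mg/L.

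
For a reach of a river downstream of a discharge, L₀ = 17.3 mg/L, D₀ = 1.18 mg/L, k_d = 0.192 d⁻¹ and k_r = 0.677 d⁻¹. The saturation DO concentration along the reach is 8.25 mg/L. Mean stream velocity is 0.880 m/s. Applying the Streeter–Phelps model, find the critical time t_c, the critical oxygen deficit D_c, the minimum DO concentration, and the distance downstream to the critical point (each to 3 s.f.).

With k_r/k_d = 3.526 and 1 − D₀(k_r−k_d)/(k_d L₀) = 0.8277,
t_c = ln(3.526 × 0.8277) / (0.677 − 0.192) = ln(2.919) / 0.4850 = 1.071/0.4850 = 2.208 d.
L(t_c) = L₀ e^(−k_d t_c) = 17.3 × 0.6544 = 11.32 mg/L, and at the critical point k_r D_c = k_d L, so D_c = (0.192/0.677) × 11.32 = 3.211 mg/L.
Minimum DO = C_s − D_c = 8.25 − 3.211 = 5.039 mg/L.
x_c = v t_c = 0.880 m/s × 2.208 d × 86400 s/d = 167900 m ≈ 168 km.

t_c ≈ 2.21 d; D_c ≈ 3.21 mg/L; min DO ≈ 5.04 mg/L; x_c ≈ 168 km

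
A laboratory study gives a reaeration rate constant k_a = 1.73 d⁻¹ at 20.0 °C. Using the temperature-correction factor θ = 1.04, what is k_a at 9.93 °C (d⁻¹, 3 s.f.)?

k_a ≈ 1.17 d⁻¹

k_a(T₂) = k_a(T₁) · θ^(T₂−T₁) = 1.73 × 1.04^(9.93−20.0)
= 1.73 × 1.04^-10.1 = 1.73 × 0.6737 = 1.166 d⁻¹.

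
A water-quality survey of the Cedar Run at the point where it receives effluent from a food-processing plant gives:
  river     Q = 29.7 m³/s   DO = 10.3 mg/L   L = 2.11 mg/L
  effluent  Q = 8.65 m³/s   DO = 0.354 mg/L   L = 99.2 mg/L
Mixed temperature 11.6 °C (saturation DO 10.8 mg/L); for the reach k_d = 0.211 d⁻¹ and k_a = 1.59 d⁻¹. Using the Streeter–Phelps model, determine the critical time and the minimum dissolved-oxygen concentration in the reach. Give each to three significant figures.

t_c ≈ 0.469 d; minimum DO ≈ 7.91 mg/L

Mixed DO = (29.7×10.3 + 8.65×0.354)/(29.7+8.65) = 309.0/38.35 = 8.057 mg/L.
Mixed L₀ = (29.7×2.11 + 8.65×99.2)/(38.35) = 920.7/38.35 = 24.01 mg/L.
Initial deficit D₀ = C_s − DO₀ = 10.8 − 8.057 = 2.743 mg/L.
t_c = (1/1.379) ln[(1.59/0.211)(1 − 2.743×1.379/(0.211×24.01))] = 0.7252 × ln(1.908) = 0.4686 d.
D_c = (0.211/1.59) × 24.01 × e^(−0.211×0.4686) = 0.1327 × 24.01 × 0.9059 = 2.886 mg/L.
Minimum DO = 10.8 − 2.886 = 7.914 mg/L.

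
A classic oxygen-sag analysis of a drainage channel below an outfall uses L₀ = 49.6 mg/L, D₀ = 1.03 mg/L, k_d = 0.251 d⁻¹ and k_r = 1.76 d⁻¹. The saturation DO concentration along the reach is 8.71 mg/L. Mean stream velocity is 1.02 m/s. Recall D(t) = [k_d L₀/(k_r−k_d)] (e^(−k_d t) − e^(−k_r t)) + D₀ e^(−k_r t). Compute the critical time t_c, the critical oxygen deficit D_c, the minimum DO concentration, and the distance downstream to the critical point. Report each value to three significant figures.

t_c = [1/(k_r−k_d)] ln[(k_r/k_d)(1 − D₀(k_r−k_d)/(k_d L₀))]
= [1/(1.76−0.251)] ln[(1.76/0.251)(1 − 1.03×1.509/(0.251×49.6))]
= (1/1.509) ln[7.012 × 0.8752] = 0.6627 × ln(6.137) = 0.6627 × 1.814 = 1.202 d.
L(t_c) = L₀ e^(−k_d t_c) = 49.6 × 0.7395 = 36.68 mg/L, and at the critical point k_r D_c = k_d L, so D_c = (0.251/1.76) × 36.68 = 5.231 mg/L.
Minimum DO = C_s − D_c = 8.71 − 5.231 = 3.479 mg/L.
x_c = v t_c = 1.02 m/s × 1.202 d × 86400 s/d = 106000 m ≈ 106 km.

t_c ≈ 1.20 d; D_c ≈ 5.23 mg/L; min DO ≈ 3.48 mg/L; x_c ≈ 106 km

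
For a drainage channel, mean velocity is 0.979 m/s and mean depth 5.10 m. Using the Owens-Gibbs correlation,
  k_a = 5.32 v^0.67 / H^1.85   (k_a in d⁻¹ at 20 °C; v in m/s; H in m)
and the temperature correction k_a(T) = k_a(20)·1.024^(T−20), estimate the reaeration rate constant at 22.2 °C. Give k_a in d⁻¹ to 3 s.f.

k_a(20) = 5.32 × 0.979^0.67 / 5.10^1.85 = 5.32 × 0.9859 / 20.37 = 0.2575 d⁻¹.
k_a(22.2) = 0.2575 × 1.024^(22.2−20) = 0.2575 × 1.054 = 0.2713 d⁻¹.

k_a ≈ 0.271 d⁻¹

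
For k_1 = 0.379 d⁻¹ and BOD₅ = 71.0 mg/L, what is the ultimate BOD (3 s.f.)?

L₀ ≈ 83.6 mg/L

BOD₅ = L₀(1 − e^(−5k_1)) ⇒ L₀ = BOD₅ / (1 − e^(−5×0.379))
= 71.0 / (1 − 0.1503) = 71.0 / 0.8497 = 83.56 mg/L.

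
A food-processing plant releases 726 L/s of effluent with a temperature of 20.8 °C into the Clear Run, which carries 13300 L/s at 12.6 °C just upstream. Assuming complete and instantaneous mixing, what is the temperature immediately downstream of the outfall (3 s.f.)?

13.0 °C

Flow-weighted mixing: C = (Q_r C_r + Q_w C_w)/(Q_r + Q_w)
= (13300×12.6 + 726×20.8)/(13300 + 726) = 182700/14030 = 13.02 °C.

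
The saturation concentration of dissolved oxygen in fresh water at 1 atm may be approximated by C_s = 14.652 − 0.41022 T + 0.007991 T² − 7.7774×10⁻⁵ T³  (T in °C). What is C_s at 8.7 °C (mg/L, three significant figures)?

C_s ≈ 11.6 mg/L

C_s = 14.652 − 0.41022×8.7 + 0.007991×8.7² − 7.7774×10⁻⁵×8.7³ = 11.64 mg/L.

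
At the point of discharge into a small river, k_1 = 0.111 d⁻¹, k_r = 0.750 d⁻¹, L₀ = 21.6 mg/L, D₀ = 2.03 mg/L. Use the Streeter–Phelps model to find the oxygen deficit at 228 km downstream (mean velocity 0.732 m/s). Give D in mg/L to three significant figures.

D ≈ 2.40 mg/L

Travel time t = x/v = 228 km / (0.732 m/s) = 228000 m / 0.732 m/s = 311500 s = 3.605 d.
k_1 L₀/(k_r−k_1) = 0.111×21.6/(0.750−0.111) = 2.398/0.6390 = 3.752 mg/L.
e^(−k_1 t) = e^(−0.111×3.605) = 0.6702; e^(−k_r t) = e^(−0.750×3.605) = 0.06695.
D = 3.752 × (0.6702 − 0.06695) + 2.03 × 0.06695 = 2.264 + 0.1359 = 2.399 mg/L.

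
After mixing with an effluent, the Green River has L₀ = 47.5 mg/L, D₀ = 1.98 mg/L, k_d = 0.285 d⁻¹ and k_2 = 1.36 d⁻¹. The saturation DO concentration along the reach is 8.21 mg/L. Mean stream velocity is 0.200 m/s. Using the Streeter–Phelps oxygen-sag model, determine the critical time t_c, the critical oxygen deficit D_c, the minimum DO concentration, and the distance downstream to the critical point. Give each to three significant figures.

t_c ≈ 1.29 d; D_c ≈ 6.88 mg/L; min DO ≈ 1.33 mg/L; x_c ≈ 22.4 km

With k_2/k_d = 4.772 and 1 − D₀(k_2−k_d)/(k_d L₀) = 0.8428,
t_c = ln(4.772 × 0.8428) / (1.36 − 0.285) = ln(4.022) / 1.075 = 1.392/1.075 = 1.295 d.
L(t_c) = L₀ e^(−k_d t_c) = 47.5 × 0.6915 = 32.84 mg/L, and at the critical point k_2 D_c = k_d L, so D_c = (0.285/1.36) × 32.84 = 6.883 mg/L.
Minimum DO = C_s − D_c = 8.21 − 6.883 = 1.327 mg/L.
x_c = v t_c = 0.200 m/s × 1.295 d × 86400 s/d = 22370 m ≈ 22.4 km.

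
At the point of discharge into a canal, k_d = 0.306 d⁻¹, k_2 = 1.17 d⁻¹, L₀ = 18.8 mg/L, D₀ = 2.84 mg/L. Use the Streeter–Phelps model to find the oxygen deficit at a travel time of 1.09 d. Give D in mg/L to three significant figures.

D ≈ 3.70 mg/L

k_d L₀/(k_2−k_d) = 0.306×18.8/(1.17−0.306) = 5.753/0.8640 = 6.658 mg/L.
e^(−k_d t) = e^(−0.306×1.090) = 0.7164; e^(−k_2 t) = e^(−1.17×1.090) = 0.2793.
D = 6.658 × (0.7164 − 0.2793) + 2.84 × 0.2793 = 2.910 + 0.7933 = 3.703 mg/L.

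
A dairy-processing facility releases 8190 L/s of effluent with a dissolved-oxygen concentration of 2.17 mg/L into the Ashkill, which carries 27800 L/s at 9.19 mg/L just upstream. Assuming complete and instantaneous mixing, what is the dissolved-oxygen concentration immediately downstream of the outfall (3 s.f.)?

7.59 mg/L

Flow-weighted mixing: C = (Q_r C_r + Q_w C_w)/(Q_r + Q_w)
= (27800×9.19 + 8190×2.17)/(27800 + 8190) = 273300/35990 = 7.593 mg/L.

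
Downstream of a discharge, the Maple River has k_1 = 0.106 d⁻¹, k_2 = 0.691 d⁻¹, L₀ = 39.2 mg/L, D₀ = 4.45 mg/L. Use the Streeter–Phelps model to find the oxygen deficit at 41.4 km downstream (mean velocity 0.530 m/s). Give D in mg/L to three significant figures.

D ≈ 5.03 mg/L

Travel time t = x/v = 41.4 km / (0.530 m/s) = 41400 m / 0.530 m/s = 78110 s = 0.9041 d.
k_1 L₀/(k_2−k_1) = 0.106×39.2/(0.691−0.106) = 4.155/0.5850 = 7.103 mg/L.
e^(−k_1 t) = e^(−0.106×0.9041) = 0.9086; e^(−k_2 t) = e^(−0.691×0.9041) = 0.5354.
D = 7.103 × (0.9086 − 0.5354) + 4.45 × 0.5354 = 2.651 + 2.383 = 5.033 mg/L.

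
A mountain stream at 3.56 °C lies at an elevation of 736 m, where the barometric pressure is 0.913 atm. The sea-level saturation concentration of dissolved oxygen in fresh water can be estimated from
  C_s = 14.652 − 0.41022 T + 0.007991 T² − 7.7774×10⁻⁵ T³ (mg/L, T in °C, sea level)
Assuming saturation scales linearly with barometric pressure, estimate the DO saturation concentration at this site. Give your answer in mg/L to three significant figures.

C_s ≈ 12.1 mg/L

At sea level: C_s = 14.652 − 0.41022×3.56 + 0.007991×3.56² − 7.7774×10⁻⁵×3.56³ = 13.29 mg/L.
Pressure correction: C_s' = 13.29 × 0.913 = 12.13 mg/L.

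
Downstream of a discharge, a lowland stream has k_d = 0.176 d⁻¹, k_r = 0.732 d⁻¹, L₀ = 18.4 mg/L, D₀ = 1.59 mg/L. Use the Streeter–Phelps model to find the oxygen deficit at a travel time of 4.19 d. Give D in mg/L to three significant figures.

k_d L₀/(k_r−k_d) = 0.176×18.4/(0.732−0.176) = 3.238/0.5560 = 5.824 mg/L.
e^(−k_d t) = e^(−0.176×4.190) = 0.4783; e^(−k_r t) = e^(−0.732×4.190) = 0.04656.
D = 5.824 × (0.4783 − 0.04656) + 1.59 × 0.04656 = 2.515 + 0.07403 = 2.589 mg/L.

D ≈ 2.59 mg/L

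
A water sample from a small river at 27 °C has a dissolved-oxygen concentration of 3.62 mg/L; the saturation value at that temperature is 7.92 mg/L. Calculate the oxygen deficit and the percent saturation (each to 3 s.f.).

D ≈ 4.30 mg/L; 45.7 % saturation

D = C_s − C = 7.92 − 3.62 = 4.30 mg/L.
% saturation = 3.62/7.92 × 100 = 45.7 %.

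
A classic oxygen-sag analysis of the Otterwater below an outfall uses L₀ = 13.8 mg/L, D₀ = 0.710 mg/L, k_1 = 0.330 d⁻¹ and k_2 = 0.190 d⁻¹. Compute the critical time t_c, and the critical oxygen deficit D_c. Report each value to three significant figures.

t_c = [1/(k_2−k_1)] ln[(k_2/k_1)(1 − D₀(k_2−k_1)/(k_1 L₀))]
= [1/(0.190−0.330)] ln[(0.190/0.330)(1 − 0.710×-0.1400/(0.330×13.8))]
= (1/-0.1400) ln[0.5758 × 1.022] = -7.143 × ln(0.5883) = -7.143 × -0.5305 = 3.789 d.
L(t_c) = L₀ e^(−k_1 t_c) = 13.8 × 0.2864 = 3.952 mg/L, and at the critical point k_2 D_c = k_1 L, so D_c = (0.330/0.190) × 3.952 = 6.864 mg/L.

t_c ≈ 3.79 d; D_c ≈ 6.86 mg/L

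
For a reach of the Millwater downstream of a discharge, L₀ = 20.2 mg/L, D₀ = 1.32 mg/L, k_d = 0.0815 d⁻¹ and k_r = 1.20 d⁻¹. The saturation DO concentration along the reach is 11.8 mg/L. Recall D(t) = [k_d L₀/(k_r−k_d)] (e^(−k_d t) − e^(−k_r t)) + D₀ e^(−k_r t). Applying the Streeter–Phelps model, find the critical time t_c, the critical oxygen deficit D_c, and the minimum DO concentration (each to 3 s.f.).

With k_r/k_d = 14.72 and 1 − D₀(k_r−k_d)/(k_d L₀) = 0.1032,
t_c = ln(14.72 × 0.1032) / (1.20 − 0.0815) = ln(1.519) / 1.119 = 0.4183/1.119 = 0.3740 d.
L(t_c) = L₀ e^(−k_d t_c) = 20.2 × 0.9700 = 19.59 mg/L, and at the critical point k_r D_c = k_d L, so D_c = (0.0815/1.20) × 19.59 = 1.331 mg/L.
Minimum DO = C_s − D_c = 11.8 − 1.331 = 10.47 mg/L.

t_c ≈ 0.374 d; D_c ≈ 1.33 mg/L; min DO ≈ 10.5 mg/L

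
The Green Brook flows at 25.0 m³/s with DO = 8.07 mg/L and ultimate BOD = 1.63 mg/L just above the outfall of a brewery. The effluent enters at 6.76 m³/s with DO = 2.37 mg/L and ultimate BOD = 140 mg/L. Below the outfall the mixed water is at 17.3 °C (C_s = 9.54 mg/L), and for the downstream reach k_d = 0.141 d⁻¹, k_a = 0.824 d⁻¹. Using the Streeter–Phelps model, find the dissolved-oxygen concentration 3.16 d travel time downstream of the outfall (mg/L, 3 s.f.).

DO ≈ 5.71 mg/L

Mixed DO = (25.0×8.07 + 6.76×2.37)/(25.0+6.76) = 217.8/31.76 = 6.857 mg/L.
Mixed L₀ = (25.0×1.63 + 6.76×140)/(31.76) = 987.1/31.76 = 31.08 mg/L.
Initial deficit D₀ = C_s − DO₀ = 9.54 − 6.857 = 2.683 mg/L.
D(3.16) = [0.141×31.08/(0.824−0.141)](e^(−0.141×3.16) − e^(−0.824×3.16)) + 2.683 e^(−0.824×3.16)
= 6.417 × (0.6405 − 0.07399) + 2.683 × 0.07399 = 3.833 mg/L.
DO = 9.54 − 3.833 = 5.707 mg/L.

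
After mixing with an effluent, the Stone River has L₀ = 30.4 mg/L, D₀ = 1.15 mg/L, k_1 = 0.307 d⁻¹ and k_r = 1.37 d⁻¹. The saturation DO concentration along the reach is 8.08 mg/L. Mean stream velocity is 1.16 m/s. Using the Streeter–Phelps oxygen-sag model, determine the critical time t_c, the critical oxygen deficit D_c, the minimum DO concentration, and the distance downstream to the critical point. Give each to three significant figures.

With k_r/k_1 = 4.463 and 1 − D₀(k_r−k_1)/(k_1 L₀) = 0.8690,
t_c = ln(4.463 × 0.8690) / (1.37 − 0.307) = ln(3.878) / 1.063 = 1.355/1.063 = 1.275 d.
L(t_c) = L₀ e^(−k_1 t_c) = 30.4 × 0.6761 = 20.55 mg/L, and at the critical point k_r D_c = k_1 L, so D_c = (0.307/1.37) × 20.55 = 4.606 mg/L.
Minimum DO = C_s − D_c = 8.08 − 4.606 = 3.474 mg/L.
x_c = v t_c = 1.16 m/s × 1.275 d × 86400 s/d = 127800 m ≈ 128 km.

t_c ≈ 1.27 d; D_c ≈ 4.61 mg/L; min DO ≈ 3.47 mg/L; x_c ≈ 128 km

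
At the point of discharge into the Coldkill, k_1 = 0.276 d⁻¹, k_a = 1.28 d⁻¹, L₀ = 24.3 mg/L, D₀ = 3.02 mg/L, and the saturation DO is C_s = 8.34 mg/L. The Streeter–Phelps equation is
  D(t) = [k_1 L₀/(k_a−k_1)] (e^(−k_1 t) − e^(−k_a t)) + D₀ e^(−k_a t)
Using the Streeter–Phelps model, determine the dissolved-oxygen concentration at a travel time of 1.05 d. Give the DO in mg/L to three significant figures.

k_1 L₀/(k_a−k_1) = 0.276×24.3/(1.28−0.276) = 6.707/1.004 = 6.680 mg/L.
e^(−k_1 t) = e^(−0.276×1.050) = 0.7484; e^(−k_a t) = e^(−1.28×1.050) = 0.2608.
D = 6.680 × (0.7484 − 0.2608) + 3.02 × 0.2608 = 3.257 + 0.7876 = 4.045 mg/L.
DO = C_s − D = 8.34 − 4.045 = 4.295 mg/L.

DO ≈ 4.30 mg/L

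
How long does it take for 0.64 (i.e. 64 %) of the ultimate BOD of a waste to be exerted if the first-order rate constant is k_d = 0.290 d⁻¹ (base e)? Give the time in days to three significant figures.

t ≈ 3.52 d

y/L₀ = 1 − e^(−k_d t) = 0.64 ⇒ e^(−k_d t) = 0.360
t = −ln(0.360) / 0.290 = 1.022 / 0.290 = 3.523 d.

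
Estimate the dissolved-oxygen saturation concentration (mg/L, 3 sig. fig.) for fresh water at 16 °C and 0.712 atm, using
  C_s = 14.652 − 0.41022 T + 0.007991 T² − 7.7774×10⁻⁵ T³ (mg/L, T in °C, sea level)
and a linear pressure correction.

C_s ≈ 6.99 mg/L

At sea level: C_s = 14.652 − 0.41022×16 + 0.007991×16² − 7.7774×10⁻⁵×16³ = 9.816 mg/L.
Pressure correction: C_s' = 9.816 × 0.712 = 6.989 mg/L.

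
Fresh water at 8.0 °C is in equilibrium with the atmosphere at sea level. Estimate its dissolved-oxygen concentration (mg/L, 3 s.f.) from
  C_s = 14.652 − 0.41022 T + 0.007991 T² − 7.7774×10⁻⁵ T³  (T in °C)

C_s = 14.652 − 0.41022×8.0 + 0.007991×8.0² − 7.7774×10⁻⁵×8.0³ = 11.84 mg/L.

C_s ≈ 11.8 mg/L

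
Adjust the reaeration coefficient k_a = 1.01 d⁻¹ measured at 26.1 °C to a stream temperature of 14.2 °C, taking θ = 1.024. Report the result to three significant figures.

k_a ≈ 0.762 d⁻¹

k_a(T₂) = k_a(T₁) · θ^(T₂−T₁) = 1.01 × 1.024^(14.2−26.1)
= 1.01 × 1.024^-11.9 = 1.01 × 0.7541 = 0.7616 d⁻¹.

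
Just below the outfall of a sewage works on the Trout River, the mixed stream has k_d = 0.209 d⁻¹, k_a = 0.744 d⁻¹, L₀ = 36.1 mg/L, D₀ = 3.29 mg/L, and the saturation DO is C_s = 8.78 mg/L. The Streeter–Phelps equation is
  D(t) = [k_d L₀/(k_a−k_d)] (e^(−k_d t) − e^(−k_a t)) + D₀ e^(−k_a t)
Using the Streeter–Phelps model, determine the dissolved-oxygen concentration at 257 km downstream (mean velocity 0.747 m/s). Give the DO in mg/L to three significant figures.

DO ≈ 3.20 mg/L

Travel time t = x/v = 257 km / (0.747 m/s) = 257000 m / 0.747 m/s = 344000 s = 3.982 d.
k_d L₀/(k_a−k_d) = 0.209×36.1/(0.744−0.209) = 7.545/0.5350 = 14.10 mg/L.
e^(−k_d t) = e^(−0.209×3.982) = 0.4351; e^(−k_a t) = e^(−0.744×3.982) = 0.05168.
D = 14.10 × (0.4351 − 0.05168) + 3.29 × 0.05168 = 5.407 + 0.1700 = 5.577 mg/L.
DO = C_s − D = 8.78 − 5.577 = 3.203 mg/L.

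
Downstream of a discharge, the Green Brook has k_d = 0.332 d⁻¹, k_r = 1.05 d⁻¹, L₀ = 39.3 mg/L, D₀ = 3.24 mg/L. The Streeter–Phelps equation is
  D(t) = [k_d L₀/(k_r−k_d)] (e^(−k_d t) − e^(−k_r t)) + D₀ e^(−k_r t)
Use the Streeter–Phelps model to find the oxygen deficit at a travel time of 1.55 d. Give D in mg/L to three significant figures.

D ≈ 7.93 mg/L

k_d L₀/(k_r−k_d) = 0.332×39.3/(1.05−0.332) = 13.05/0.7180 = 18.17 mg/L.
e^(−k_d t) = e^(−0.332×1.550) = 0.5977; e^(−k_r t) = e^(−1.05×1.550) = 0.1964.
D = 18.17 × (0.5977 − 0.1964) + 3.24 × 0.1964 = 7.293 + 0.6364 = 7.929 mg/L.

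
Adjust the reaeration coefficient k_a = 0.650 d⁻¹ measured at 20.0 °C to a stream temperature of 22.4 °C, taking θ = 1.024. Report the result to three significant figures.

k_a ≈ 0.688 d⁻¹

k_a(T₂) = k_a(T₁) · θ^(T₂−T₁) = 0.650 × 1.024^(22.4−20.0)
= 0.650 × 1.024^2.40 = 0.650 × 1.059 = 0.6881 d⁻¹.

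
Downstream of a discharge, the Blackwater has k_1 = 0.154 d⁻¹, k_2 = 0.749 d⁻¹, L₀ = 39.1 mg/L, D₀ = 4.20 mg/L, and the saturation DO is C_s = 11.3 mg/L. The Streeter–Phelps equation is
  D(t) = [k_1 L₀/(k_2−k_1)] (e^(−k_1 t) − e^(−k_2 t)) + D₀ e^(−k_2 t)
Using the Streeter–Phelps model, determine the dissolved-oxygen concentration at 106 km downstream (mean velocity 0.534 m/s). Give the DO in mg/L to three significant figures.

Travel time t = x/v = 106 km / (0.534 m/s) = 106000 m / 0.534 m/s = 198500 s = 2.297 d.
k_1 L₀/(k_2−k_1) = 0.154×39.1/(0.749−0.154) = 6.021/0.5950 = 10.12 mg/L.
e^(−k_1 t) = e^(−0.154×2.297) = 0.7020; e^(−k_2 t) = e^(−0.749×2.297) = 0.1789.
D = 10.12 × (0.7020 − 0.1789) + 4.20 × 0.1789 = 5.294 + 0.7515 = 6.045 mg/L.
DO = C_s − D = 11.3 − 6.045 = 5.255 mg/L.

DO ≈ 5.25 mg/L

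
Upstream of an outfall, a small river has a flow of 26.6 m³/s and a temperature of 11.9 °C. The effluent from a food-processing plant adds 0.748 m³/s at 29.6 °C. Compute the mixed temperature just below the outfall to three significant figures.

12.4 °C

Flow-weighted mixing: C = (Q_r C_r + Q_w C_w)/(Q_r + Q_w)
= (26.6×11.9 + 0.748×29.6)/(26.6 + 0.748) = 338.7/27.35 = 12.38 °C.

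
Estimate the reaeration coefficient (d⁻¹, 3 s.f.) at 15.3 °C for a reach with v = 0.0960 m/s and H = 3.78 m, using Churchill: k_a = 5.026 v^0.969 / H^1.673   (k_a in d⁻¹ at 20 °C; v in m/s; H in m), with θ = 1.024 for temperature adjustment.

k_a(20) = 5.026 × 0.0960^0.969 / 3.78^1.673 = 5.026 × 0.1032 / 9.250 = 0.05609 d⁻¹.
k_a(15.3) = 0.05609 × 1.024^(15.3−20) = 0.05609 × 0.8945 = 0.05018 d⁻¹.

k_a ≈ 0.0502 d⁻¹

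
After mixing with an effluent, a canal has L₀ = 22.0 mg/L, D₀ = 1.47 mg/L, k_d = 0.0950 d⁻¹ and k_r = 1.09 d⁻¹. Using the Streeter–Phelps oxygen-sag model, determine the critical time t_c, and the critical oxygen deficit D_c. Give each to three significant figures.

t_c = [1/(k_r−k_d)] ln[(k_r/k_d)(1 − D₀(k_r−k_d)/(k_d L₀))]
= [1/(1.09−0.0950)] ln[(1.09/0.0950)(1 − 1.47×0.9950/(0.0950×22.0))]
= (1/0.9950) ln[11.47 × 0.3002] = 1.005 × ln(3.444) = 1.005 × 1.237 = 1.243 d.
D_c = (k_d/k_r) L₀ e^(−k_d t_c) = (0.0950/1.09) × 22.0 × e^(−0.0950×1.243) = 0.08716 × 22.0 × 0.8886 = 1.704 mg/L.

t_c ≈ 1.24 d; D_c ≈ 1.70 mg/L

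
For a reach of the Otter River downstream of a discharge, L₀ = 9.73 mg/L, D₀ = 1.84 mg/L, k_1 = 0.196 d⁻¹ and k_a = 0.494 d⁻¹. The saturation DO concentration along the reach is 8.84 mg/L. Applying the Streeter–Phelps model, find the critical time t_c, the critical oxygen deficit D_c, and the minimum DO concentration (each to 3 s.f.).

t_c = [1/(k_a−k_1)] ln[(k_a/k_1)(1 − D₀(k_a−k_1)/(k_1 L₀))]
= [1/(0.494−0.196)] ln[(0.494/0.196)(1 − 1.84×0.2980/(0.196×9.73))]
= (1/0.2980) ln[2.520 × 0.7125] = 3.356 × ln(1.796) = 3.356 × 0.5854 = 1.964 d.
L(t_c) = L₀ e^(−k_1 t_c) = 9.73 × 0.6804 = 6.621 mg/L, and at the critical point k_a D_c = k_1 L, so D_c = (0.196/0.494) × 6.621 = 2.627 mg/L.
Minimum DO = C_s − D_c = 8.84 − 2.627 = 6.213 mg/L.

t_c ≈ 1.96 d; D_c ≈ 2.63 mg/L; min DO ≈ 6.21 mg/L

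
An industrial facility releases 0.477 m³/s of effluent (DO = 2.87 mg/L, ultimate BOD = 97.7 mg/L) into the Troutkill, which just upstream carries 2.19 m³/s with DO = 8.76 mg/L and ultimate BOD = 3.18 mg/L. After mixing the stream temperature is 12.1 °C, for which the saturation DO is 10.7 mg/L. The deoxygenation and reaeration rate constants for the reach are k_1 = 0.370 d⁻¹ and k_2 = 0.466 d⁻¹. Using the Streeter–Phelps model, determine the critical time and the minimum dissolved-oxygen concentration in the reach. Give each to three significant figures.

Mixed DO = (2.19×8.76 + 0.477×2.87)/(2.19+0.477) = 20.55/2.667 = 7.707 mg/L.
Mixed L₀ = (2.19×3.18 + 0.477×97.7)/(2.667) = 53.57/2.667 = 20.09 mg/L.
Initial deficit D₀ = C_s − DO₀ = 10.7 − 7.707 = 2.993 mg/L.
t_c = (1/0.09600) ln[(0.466/0.370)(1 − 2.993×0.09600/(0.370×20.09))] = 10.42 × ln(1.211) = 1.992 d.
D_c = (0.370/0.466) × 20.09 × e^(−0.370×1.992) = 0.7940 × 20.09 × 0.4785 = 7.631 mg/L.
Minimum DO = 10.7 − 7.631 = 3.069 mg/L.

t_c ≈ 1.99 d; minimum DO ≈ 3.07 mg/L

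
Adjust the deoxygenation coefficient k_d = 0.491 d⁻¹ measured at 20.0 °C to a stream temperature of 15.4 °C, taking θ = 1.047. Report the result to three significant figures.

k_d ≈ 0.397 d⁻¹

k_d(T₂) = k_d(T₁) · θ^(T₂−T₁) = 0.491 × 1.047^(15.4−20.0)
= 0.491 × 1.047^-4.60 = 0.491 × 0.8096 = 0.3975 d⁻¹.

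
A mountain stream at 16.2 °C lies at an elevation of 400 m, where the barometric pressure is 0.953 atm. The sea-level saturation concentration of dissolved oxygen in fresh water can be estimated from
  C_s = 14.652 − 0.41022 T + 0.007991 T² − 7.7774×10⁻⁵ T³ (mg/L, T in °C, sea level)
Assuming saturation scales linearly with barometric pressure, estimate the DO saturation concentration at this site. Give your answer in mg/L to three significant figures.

C_s ≈ 9.31 mg/L

At sea level: C_s = 14.652 − 0.41022×16.2 + 0.007991×16.2² − 7.7774×10⁻⁵×16.2³ = 9.773 mg/L.
Pressure correction: C_s' = 9.773 × 0.953 = 9.314 mg/L.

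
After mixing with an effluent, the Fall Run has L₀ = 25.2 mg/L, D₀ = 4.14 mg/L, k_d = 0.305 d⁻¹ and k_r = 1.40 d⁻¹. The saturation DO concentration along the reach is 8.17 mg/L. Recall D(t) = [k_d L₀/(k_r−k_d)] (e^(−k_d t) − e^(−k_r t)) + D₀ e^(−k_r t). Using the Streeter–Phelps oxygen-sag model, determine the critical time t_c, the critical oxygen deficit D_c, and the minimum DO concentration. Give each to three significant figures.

t_c ≈ 0.578 d; D_c ≈ 4.60 mg/L; min DO ≈ 3.57 mg/L

At the critical point dD/dt = 0, so k_d L₀ e^(−k_d t) = k_r D. Substituting D(t) from the Streeter–Phelps equation and solving for t gives
t_c = ln[(k_r/k_d)(1 − D₀(k_r−k_d)/(k_d L₀))] / (k_r−k_d).
Here k_r−k_d = 1.095 d⁻¹ and 1 − D₀(k_r−k_d)/(k_d L₀) = 1 − 4.14×1.095/(0.305×25.2) = 0.4102, so
t_c = ln(4.590 × 0.4102) / 1.095 = 0.6328 / 1.095 = 0.5779 d.
D_c = (k_d/k_r) L₀ e^(−k_d t_c) = (0.305/1.40) × 25.2 × e^(−0.305×0.5779) = 0.2179 × 25.2 × 0.8384 = 4.603 mg/L.
Minimum DO = C_s − D_c = 8.17 − 4.603 = 3.567 mg/L.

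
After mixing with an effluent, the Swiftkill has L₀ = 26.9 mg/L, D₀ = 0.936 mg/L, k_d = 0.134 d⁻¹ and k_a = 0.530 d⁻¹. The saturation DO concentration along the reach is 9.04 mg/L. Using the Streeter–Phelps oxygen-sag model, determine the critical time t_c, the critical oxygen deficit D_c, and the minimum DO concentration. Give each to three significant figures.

t_c ≈ 3.20 d; D_c ≈ 4.43 mg/L; min DO ≈ 4.61 mg/L

t_c = [1/(k_a−k_d)] ln[(k_a/k_d)(1 − D₀(k_a−k_d)/(k_d L₀))]
= [1/(0.530−0.134)] ln[(0.530/0.134)(1 − 0.936×0.3960/(0.134×26.9))]
= (1/0.3960) ln[3.955 × 0.8972] = 2.525 × ln(3.549) = 2.525 × 1.267 = 3.198 d.
D_c = (k_d/k_a) L₀ e^(−k_d t_c) = (0.134/0.530) × 26.9 × e^(−0.134×3.198) = 0.2528 × 26.9 × 0.6514 = 4.431 mg/L.
Minimum DO = C_s − D_c = 9.04 − 4.431 = 4.609 mg/L.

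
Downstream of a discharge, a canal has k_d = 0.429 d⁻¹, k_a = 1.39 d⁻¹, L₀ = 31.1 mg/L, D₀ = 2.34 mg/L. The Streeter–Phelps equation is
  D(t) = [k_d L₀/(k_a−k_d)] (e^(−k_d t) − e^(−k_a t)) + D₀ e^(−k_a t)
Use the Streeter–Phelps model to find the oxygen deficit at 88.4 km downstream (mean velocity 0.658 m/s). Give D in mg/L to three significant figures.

D ≈ 5.80 mg/L

Travel time t = x/v = 88.4 km / (0.658 m/s) = 88400 m / 0.658 m/s = 134300 s = 1.555 d.
k_d L₀/(k_a−k_d) = 0.429×31.1/(1.39−0.429) = 13.34/0.9610 = 13.88 mg/L.
e^(−k_d t) = e^(−0.429×1.555) = 0.5132; e^(−k_a t) = e^(−1.39×1.555) = 0.1152.
D = 13.88 × (0.5132 − 0.1152) + 2.34 × 0.1152 = 5.526 + 0.2695 = 5.796 mg/L.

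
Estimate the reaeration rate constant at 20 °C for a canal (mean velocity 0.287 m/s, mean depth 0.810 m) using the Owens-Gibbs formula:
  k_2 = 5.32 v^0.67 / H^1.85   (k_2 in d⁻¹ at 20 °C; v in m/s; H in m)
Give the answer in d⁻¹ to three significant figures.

k_2 ≈ 3.40 d⁻¹

k_2 = 5.32 × 0.287^0.67 / 0.810^1.85 = 5.32 × 0.4333 / 0.6772 = 3.404 d⁻¹.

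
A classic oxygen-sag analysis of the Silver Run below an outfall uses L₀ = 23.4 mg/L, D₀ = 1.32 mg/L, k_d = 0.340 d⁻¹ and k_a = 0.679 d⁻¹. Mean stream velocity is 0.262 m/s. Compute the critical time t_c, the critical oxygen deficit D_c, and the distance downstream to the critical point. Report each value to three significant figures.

t_c ≈ 1.87 d; D_c ≈ 6.21 mg/L; x_c ≈ 42.3 km

With k_a/k_d = 1.997 and 1 − D₀(k_a−k_d)/(k_d L₀) = 0.9438,
t_c = ln(1.997 × 0.9438) / (0.679 − 0.340) = ln(1.885) / 0.3390 = 0.6338/0.3390 = 1.870 d.
L(t_c) = L₀ e^(−k_d t_c) = 23.4 × 0.5296 = 12.39 mg/L, and at the critical point k_a D_c = k_d L, so D_c = (0.340/0.679) × 12.39 = 6.205 mg/L.
x_c = v t_c = 0.262 m/s × 1.870 d × 86400 s/d = 42320 m ≈ 42.3 km.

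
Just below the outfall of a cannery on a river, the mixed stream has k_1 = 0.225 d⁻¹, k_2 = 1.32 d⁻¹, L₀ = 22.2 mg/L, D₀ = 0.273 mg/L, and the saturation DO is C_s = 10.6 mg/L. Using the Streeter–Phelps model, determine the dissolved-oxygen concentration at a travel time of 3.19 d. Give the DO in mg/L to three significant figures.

k_1 L₀/(k_2−k_1) = 0.225×22.2/(1.32−0.225) = 4.995/1.095 = 4.562 mg/L.
e^(−k_1 t) = e^(−0.225×3.190) = 0.4878; e^(−k_2 t) = e^(−1.32×3.190) = 0.01483.
D = 4.562 × (0.4878 − 0.01483) + 0.273 × 0.01483 = 2.158 + 0.004050 = 2.162 mg/L.
DO = C_s − D = 10.6 − 2.162 = 8.438 mg/L.

DO ≈ 8.44 mg/L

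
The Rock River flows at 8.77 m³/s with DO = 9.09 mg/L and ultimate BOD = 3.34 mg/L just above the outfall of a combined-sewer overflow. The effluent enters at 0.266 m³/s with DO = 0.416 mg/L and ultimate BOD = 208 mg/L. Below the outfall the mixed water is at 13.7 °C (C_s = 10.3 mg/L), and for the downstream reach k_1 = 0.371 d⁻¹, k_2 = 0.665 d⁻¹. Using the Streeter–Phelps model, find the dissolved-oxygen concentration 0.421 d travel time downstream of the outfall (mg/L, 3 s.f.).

DO ≈ 8.02 mg/L

Mixed DO = (8.77×9.09 + 0.266×0.416)/(8.77+0.266) = 79.83/9.036 = 8.835 mg/L.
Mixed L₀ = (8.77×3.34 + 0.266×208)/(9.036) = 84.62/9.036 = 9.365 mg/L.
Initial deficit D₀ = C_s − DO₀ = 10.3 − 8.835 = 1.465 mg/L.
D(0.421) = [0.371×9.365/(0.665−0.371)](e^(−0.371×0.421) − e^(−0.665×0.421)) + 1.465 e^(−0.665×0.421)
= 11.82 × (0.8554 − 0.7558) + 1.465 × 0.7558 = 2.284 mg/L.
DO = 10.3 − 2.284 = 8.016 mg/L.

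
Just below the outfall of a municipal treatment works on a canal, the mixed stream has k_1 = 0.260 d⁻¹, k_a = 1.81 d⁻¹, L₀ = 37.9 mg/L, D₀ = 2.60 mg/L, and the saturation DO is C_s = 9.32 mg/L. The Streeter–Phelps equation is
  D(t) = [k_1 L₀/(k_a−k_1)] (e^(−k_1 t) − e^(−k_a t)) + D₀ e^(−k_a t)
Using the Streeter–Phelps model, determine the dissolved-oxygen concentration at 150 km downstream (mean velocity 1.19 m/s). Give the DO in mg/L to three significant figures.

DO ≈ 5.24 mg/L

Travel time t = x/v = 150 km / (1.19 m/s) = 150000 m / 1.19 m/s = 126100 s = 1.459 d.
k_1 L₀/(k_a−k_1) = 0.260×37.9/(1.81−0.260) = 9.854/1.550 = 6.357 mg/L.
e^(−k_1 t) = e^(−0.260×1.459) = 0.6843; e^(−k_a t) = e^(−1.81×1.459) = 0.07132.
D = 6.357 × (0.6843 − 0.07132) + 2.60 × 0.07132 = 3.897 + 0.1854 = 4.083 mg/L.
DO = C_s − D = 9.32 − 4.083 = 5.237 mg/L.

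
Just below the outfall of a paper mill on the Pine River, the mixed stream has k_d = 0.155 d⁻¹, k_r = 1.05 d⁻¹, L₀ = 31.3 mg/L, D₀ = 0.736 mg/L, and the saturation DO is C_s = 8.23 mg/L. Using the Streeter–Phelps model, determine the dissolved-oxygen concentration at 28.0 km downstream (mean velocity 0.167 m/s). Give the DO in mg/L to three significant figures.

Travel time t = x/v = 28.0 km / (0.167 m/s) = 28000 m / 0.167 m/s = 167700 s = 1.941 d.
k_d L₀/(k_r−k_d) = 0.155×31.3/(1.05−0.155) = 4.851/0.8950 = 5.421 mg/L.
e^(−k_d t) = e^(−0.155×1.941) = 0.7402; e^(−k_r t) = e^(−1.05×1.941) = 0.1303.
D = 5.421 × (0.7402 − 0.1303) + 0.736 × 0.1303 = 3.306 + 0.09593 = 3.402 mg/L.
DO = C_s − D = 8.23 − 3.402 = 4.828 mg/L.

DO ≈ 4.83 mg/L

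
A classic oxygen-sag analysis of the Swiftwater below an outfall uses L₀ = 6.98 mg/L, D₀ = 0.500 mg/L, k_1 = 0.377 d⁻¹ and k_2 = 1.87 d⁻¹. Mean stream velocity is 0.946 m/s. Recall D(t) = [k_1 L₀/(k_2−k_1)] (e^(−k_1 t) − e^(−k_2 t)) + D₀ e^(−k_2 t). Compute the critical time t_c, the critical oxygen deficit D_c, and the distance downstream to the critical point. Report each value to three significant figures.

t_c ≈ 0.849 d; D_c ≈ 1.02 mg/L; x_c ≈ 69.4 km

With k_2/k_1 = 4.960 and 1 − D₀(k_2−k_1)/(k_1 L₀) = 0.7163,
t_c = ln(4.960 × 0.7163) / (1.87 − 0.377) = ln(3.553) / 1.493 = 1.268/1.493 = 0.8492 d.
L(t_c) = L₀ e^(−k_1 t_c) = 6.98 × 0.7260 = 5.068 mg/L, and at the critical point k_2 D_c = k_1 L, so D_c = (0.377/1.87) × 5.068 = 1.022 mg/L.
x_c = v t_c = 0.946 m/s × 0.8492 d × 86400 s/d = 69410 m ≈ 69.4 km.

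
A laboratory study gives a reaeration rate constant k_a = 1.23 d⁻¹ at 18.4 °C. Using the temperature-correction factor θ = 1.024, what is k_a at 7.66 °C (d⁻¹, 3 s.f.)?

k_a ≈ 0.953 d⁻¹

k_a(T₂) = k_a(T₁) · θ^(T₂−T₁) = 1.23 × 1.024^(7.66−18.4)
= 1.23 × 1.024^-10.7 = 1.23 × 0.7751 = 0.9534 d⁻¹.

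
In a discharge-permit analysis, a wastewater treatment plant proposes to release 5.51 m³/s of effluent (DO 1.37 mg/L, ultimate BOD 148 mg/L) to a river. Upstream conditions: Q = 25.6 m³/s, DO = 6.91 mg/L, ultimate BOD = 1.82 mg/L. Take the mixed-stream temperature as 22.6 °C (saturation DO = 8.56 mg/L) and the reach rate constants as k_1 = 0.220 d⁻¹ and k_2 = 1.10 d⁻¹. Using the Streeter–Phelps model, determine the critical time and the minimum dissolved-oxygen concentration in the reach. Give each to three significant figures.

t_c ≈ 1.29 d; minimum DO ≈ 4.38 mg/L

Mixed DO = (25.6×6.91 + 5.51×1.37)/(25.6+5.51) = 184.4/31.11 = 5.929 mg/L.
Mixed L₀ = (25.6×1.82 + 5.51×148)/(31.11) = 862.1/31.11 = 27.71 mg/L.
Initial deficit D₀ = C_s − DO₀ = 8.56 − 5.929 = 2.631 mg/L.
t_c = (1/0.8800) ln[(1.10/0.220)(1 − 2.631×0.8800/(0.220×27.71))] = 1.136 × ln(3.101) = 1.286 d.
D_c = (0.220/1.10) × 27.71 × e^(−0.220×1.286) = 0.2000 × 27.71 × 0.7536 = 4.176 mg/L.
Minimum DO = 8.56 − 4.176 = 4.384 mg/L.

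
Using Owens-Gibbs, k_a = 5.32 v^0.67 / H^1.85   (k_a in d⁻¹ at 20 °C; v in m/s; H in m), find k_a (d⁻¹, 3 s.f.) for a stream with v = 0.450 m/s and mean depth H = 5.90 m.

k_a = 5.32 × 0.450^0.67 / 5.90^1.85 = 5.32 × 0.5857 / 26.67 = 0.1168 d⁻¹.

k_a ≈ 0.117 d⁻¹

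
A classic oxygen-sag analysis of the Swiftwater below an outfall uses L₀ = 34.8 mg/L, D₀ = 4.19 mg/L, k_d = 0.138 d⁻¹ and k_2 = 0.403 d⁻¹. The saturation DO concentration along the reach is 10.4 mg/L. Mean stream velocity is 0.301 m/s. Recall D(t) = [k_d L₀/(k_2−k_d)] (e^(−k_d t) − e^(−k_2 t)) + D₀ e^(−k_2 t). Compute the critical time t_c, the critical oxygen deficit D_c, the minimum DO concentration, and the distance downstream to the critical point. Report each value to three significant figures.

t_c = [1/(k_2−k_d)] ln[(k_2/k_d)(1 − D₀(k_2−k_d)/(k_d L₀))]
= [1/(0.403−0.138)] ln[(0.403/0.138)(1 − 4.19×0.2650/(0.138×34.8))]
= (1/0.2650) ln[2.920 × 0.7688] = 3.774 × ln(2.245) = 3.774 × 0.8087 = 3.052 d.
D_c = (k_d/k_2) L₀ e^(−k_d t_c) = (0.138/0.403) × 34.8 × e^(−0.138×3.052) = 0.3424 × 34.8 × 0.6563 = 7.821 mg/L.
Minimum DO = C_s − D_c = 10.4 − 7.821 = 2.579 mg/L.
x_c = v t_c = 0.301 m/s × 3.052 d × 86400 s/d = 79370 m ≈ 79.4 km.

t_c ≈ 3.05 d; D_c ≈ 7.82 mg/L; min DO ≈ 2.58 mg/L; x_c ≈ 79.4 km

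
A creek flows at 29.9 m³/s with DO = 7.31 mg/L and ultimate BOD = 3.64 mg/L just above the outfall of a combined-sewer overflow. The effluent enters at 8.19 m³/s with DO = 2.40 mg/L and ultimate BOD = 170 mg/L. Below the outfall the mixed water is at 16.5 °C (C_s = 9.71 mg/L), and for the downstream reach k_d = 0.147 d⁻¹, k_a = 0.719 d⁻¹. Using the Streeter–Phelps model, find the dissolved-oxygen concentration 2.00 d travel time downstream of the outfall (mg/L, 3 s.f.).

Mixed DO = (29.9×7.31 + 8.19×2.40)/(29.9+8.19) = 238.2/38.09 = 6.254 mg/L.
Mixed L₀ = (29.9×3.64 + 8.19×170)/(38.09) = 1501/38.09 = 39.41 mg/L.
Initial deficit D₀ = C_s − DO₀ = 9.71 − 6.254 = 3.456 mg/L.
D(2.00) = [0.147×39.41/(0.719−0.147)](e^(−0.147×2.00) − e^(−0.719×2.00)) + 3.456 e^(−0.719×2.00)
= 10.13 × (0.7453 − 0.2374) + 3.456 × 0.2374 = 5.964 mg/L.
DO = 9.71 − 5.964 = 3.746 mg/L.

DO ≈ 3.75 mg/L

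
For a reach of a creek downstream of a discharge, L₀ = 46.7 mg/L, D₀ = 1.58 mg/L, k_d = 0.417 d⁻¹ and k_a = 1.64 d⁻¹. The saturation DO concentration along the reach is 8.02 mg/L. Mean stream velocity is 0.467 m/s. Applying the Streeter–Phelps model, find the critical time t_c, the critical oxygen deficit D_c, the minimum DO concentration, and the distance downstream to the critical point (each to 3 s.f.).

t_c ≈ 1.03 d; D_c ≈ 7.71 mg/L; min DO ≈ 0.305 mg/L; x_c ≈ 41.7 km

At the critical point dD/dt = 0, so k_d L₀ e^(−k_d t) = k_a D. Substituting D(t) from the Streeter–Phelps equation and solving for t gives
t_c = ln[(k_a/k_d)(1 − D₀(k_a−k_d)/(k_d L₀))] / (k_a−k_d).
Here k_a−k_d = 1.223 d⁻¹ and 1 − D₀(k_a−k_d)/(k_d L₀) = 1 − 1.58×1.223/(0.417×46.7) = 0.9008, so
t_c = ln(3.933 × 0.9008) / 1.223 = 1.265 / 1.223 = 1.034 d.
L(t_c) = L₀ e^(−k_d t_c) = 46.7 × 0.6497 = 30.34 mg/L, and at the critical point k_a D_c = k_d L, so D_c = (0.417/1.64) × 30.34 = 7.715 mg/L.
Minimum DO = C_s − D_c = 8.02 − 7.715 = 0.3055 mg/L.
x_c = v t_c = 0.467 m/s × 1.034 d × 86400 s/d = 41730 m ≈ 41.7 km.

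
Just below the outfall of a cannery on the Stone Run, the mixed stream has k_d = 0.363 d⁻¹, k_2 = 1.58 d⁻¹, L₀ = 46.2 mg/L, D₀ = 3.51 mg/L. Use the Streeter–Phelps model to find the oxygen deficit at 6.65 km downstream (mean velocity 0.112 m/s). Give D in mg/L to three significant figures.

D ≈ 7.27 mg/L

Travel time t = x/v = 6.65 km / (0.112 m/s) = 6650 m / 0.112 m/s = 59380 s = 0.6872 d.
k_d L₀/(k_2−k_d) = 0.363×46.2/(1.58−0.363) = 16.77/1.217 = 13.78 mg/L.
e^(−k_d t) = e^(−0.363×0.6872) = 0.7792; e^(−k_2 t) = e^(−1.58×0.6872) = 0.3376.
D = 13.78 × (0.7792 − 0.3376) + 3.51 × 0.3376 = 6.085 + 1.185 = 7.270 mg/L.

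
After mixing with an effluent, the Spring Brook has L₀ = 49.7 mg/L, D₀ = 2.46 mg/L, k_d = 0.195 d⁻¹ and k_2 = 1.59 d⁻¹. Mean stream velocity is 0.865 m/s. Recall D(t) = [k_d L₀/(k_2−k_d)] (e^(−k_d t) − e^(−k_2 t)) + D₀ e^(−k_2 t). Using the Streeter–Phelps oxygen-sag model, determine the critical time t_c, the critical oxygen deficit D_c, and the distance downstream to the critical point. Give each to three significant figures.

t_c ≈ 1.19 d; D_c ≈ 4.83 mg/L; x_c ≈ 89.0 km

t_c = [1/(k_2−k_d)] ln[(k_2/k_d)(1 − D₀(k_2−k_d)/(k_d L₀))]
= [1/(1.59−0.195)] ln[(1.59/0.195)(1 − 2.46×1.395/(0.195×49.7))]
= (1/1.395) ln[8.154 × 0.6459] = 0.7168 × ln(5.267) = 0.7168 × 1.661 = 1.191 d.
L(t_c) = L₀ e^(−k_d t_c) = 49.7 × 0.7928 = 39.40 mg/L, and at the critical point k_2 D_c = k_d L, so D_c = (0.195/1.59) × 39.40 = 4.832 mg/L.
x_c = v t_c = 0.865 m/s × 1.191 d × 86400 s/d = 89010 m ≈ 89.0 km.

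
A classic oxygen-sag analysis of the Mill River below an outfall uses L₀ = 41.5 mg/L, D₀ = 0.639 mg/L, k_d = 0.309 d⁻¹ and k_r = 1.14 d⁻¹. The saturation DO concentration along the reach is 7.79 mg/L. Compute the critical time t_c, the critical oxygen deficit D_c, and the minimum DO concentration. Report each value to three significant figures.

t_c ≈ 1.52 d; D_c ≈ 7.03 mg/L; min DO ≈ 0.757 mg/L

At the critical point dD/dt = 0, so k_d L₀ e^(−k_d t) = k_r D. Substituting D(t) from the Streeter–Phelps equation and solving for t gives
t_c = ln[(k_r/k_d)(1 − D₀(k_r−k_d)/(k_d L₀))] / (k_r−k_d).
Here k_r−k_d = 0.8310 d⁻¹ and 1 − D₀(k_r−k_d)/(k_d L₀) = 1 − 0.639×0.8310/(0.309×41.5) = 0.9586, so
t_c = ln(3.689 × 0.9586) / 0.8310 = 1.263 / 0.8310 = 1.520 d.
L(t_c) = L₀ e^(−k_d t_c) = 41.5 × 0.6252 = 25.95 mg/L, and at the critical point k_r D_c = k_d L, so D_c = (0.309/1.14) × 25.95 = 7.033 mg/L.
Minimum DO = C_s − D_c = 7.79 − 7.033 = 0.7574 mg/L.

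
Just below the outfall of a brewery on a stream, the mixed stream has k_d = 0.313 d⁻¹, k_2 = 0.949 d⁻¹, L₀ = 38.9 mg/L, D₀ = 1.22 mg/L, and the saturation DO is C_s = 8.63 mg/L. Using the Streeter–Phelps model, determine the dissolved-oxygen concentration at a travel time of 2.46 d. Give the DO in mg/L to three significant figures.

DO ≈ 1.50 mg/L

k_d L₀/(k_2−k_d) = 0.313×38.9/(0.949−0.313) = 12.18/0.6360 = 19.14 mg/L.
e^(−k_d t) = e^(−0.313×2.460) = 0.4630; e^(−k_2 t) = e^(−0.949×2.460) = 0.09686.
D = 19.14 × (0.4630 − 0.09686) + 1.22 × 0.09686 = 7.010 + 0.1182 = 7.128 mg/L.
DO = C_s − D = 8.63 − 7.128 = 1.502 mg/L.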